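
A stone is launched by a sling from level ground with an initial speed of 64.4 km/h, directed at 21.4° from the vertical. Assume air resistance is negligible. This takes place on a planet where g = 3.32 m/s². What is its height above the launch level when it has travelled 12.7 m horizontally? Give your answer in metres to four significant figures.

Convert: 64.4 km/h = 64.4/3.6 = 17.89 m/s.
Horizontal component vₓ = 17.89 sin 21.4° = 6.527 m/s; vertical v_y0 = 17.89 cos 21.4° = 16.66 m/s.
Time to reach x = 12.7 m: t = x/vₓ = 12.7/6.527 = 1.946 s.
Height: y = v_y0 t − ½ g t² = 16.66 × 1.946 − 1.660 × 1.946² = 32.41 − 6.284 = 26.12 m.

26.12 m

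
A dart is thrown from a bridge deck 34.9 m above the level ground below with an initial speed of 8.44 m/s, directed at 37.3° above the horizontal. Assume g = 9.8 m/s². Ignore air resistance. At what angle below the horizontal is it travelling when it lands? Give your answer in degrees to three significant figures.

75.9°

Components: vₓ = 8.440 cos 37.3° = 6.714 m/s, v_y0 = 8.440 sin 37.3° = 5.115 m/s.
Vertical motion (up positive, ground at y = 0): 4.900 t² − (5.115) t − 34.9 = 0, so t = (5.115 + √(5.115² + 2·9.80·34.9)) / 9.80 = (5.115 + 26.65) / 9.80 = 3.241 s.
At impact: v_y = v_y0 − g t = −26.65 m/s; vₓ = 6.714 m/s.
Angle below horizontal: arctan(|v_y|/vₓ) = arctan(26.65/6.714) = 75.86°.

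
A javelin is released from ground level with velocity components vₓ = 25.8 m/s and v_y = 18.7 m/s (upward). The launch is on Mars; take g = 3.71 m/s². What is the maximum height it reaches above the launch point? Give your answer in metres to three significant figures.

Maximum height: H = v_y0² / (2g) = 18.70² / (2 × 3.71) = 47.13 m.

47.1 m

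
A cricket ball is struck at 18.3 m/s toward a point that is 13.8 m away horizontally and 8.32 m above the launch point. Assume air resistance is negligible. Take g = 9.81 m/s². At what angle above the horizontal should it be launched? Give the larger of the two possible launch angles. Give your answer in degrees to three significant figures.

Trajectory: y = x tanθ − g x² (1 + tan²θ)/(2v₀²). With x = 13.8, y = 8.32, v₀ = 18.3, g = 9.81:
2.789 tan²θ − 13.8 tanθ + (11.11) = 0.
tanθ = [13.8 ± √(13.8² − 4 × 2.789 × (11.11))] / (2 × 2.789) = (13.8 ± 8.154) / 5.579, giving tanθ = 1.012 or 3.935.
θ = 45.34° or 75.74°; the larger is 75.74°.

75.7°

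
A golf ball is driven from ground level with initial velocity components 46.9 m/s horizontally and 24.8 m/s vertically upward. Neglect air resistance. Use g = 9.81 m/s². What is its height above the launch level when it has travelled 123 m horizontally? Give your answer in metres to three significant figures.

31.3 m

x = vₓ t ⇒ t = 123/46.90 = 2.623 s.
Height: y = v_y0 t − ½ g t² = 24.80 × 2.623 − 4.905 × 2.623² = 65.04 − 33.74 = 31.30 m.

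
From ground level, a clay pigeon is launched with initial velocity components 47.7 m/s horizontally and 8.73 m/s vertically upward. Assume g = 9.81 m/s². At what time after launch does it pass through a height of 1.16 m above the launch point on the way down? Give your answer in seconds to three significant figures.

Require v_y0 t − ½ g t² = 1.16, i.e. 4.905 t² − 8.730 t + 1.16 = 0.
t = [8.730 ± √(8.730² − 2·9.81·1.16)] / 9.81 = (8.730 ± 7.311) / 9.81, so t = 0.1446 s or t = 1.635 s.
The descending-branch root is 1.635 s.

1.64 s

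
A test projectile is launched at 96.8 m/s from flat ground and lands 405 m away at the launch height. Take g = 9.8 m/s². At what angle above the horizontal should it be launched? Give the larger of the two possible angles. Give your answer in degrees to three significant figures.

R = v₀² sin 2θ / g gives sin 2θ = gR/v₀² = 9.80·405/96.8² = 0.4236.
2θ = 25.06° or 180° − 25.06° = 154.9°, so θ = 12.53° or 77.47°.
The larger angle is 77.47°.

77.5°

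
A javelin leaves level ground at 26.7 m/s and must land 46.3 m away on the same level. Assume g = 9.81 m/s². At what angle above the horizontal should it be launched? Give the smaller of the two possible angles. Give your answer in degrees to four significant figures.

19.79°

R = v₀² sin 2θ / g gives sin 2θ = gR/v₀² = 9.81·46.3/26.7² = 0.6371.
2θ = 39.58° or 180° − 39.58° = 140.4°, so θ = 19.79° or 70.21°.
The smaller angle is 19.79°.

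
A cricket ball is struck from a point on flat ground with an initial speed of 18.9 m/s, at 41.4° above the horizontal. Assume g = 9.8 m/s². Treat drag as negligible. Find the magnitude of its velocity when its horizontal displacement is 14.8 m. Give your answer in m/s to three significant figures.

14.4 m/s

Components: vₓ = 18.90 cos 41.4° = 14.18 m/s, v_y0 = 18.90 sin 41.4° = 12.50 m/s.
x = vₓ t ⇒ t = 14.8/14.18 = 1.044 s.
Vertical velocity there: v_y = v_y0 − g t = 12.50 − 9.80 × 1.044 = 2.268 m/s.
Speed: √(vₓ² + v_y²) = √(14.18² + 2.268²) = 14.36 m/s.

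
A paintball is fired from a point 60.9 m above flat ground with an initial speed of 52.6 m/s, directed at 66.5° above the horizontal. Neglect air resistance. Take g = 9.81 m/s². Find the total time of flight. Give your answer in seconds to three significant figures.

11.0 s

Components: vₓ = 52.60 cos 66.5° = 20.97 m/s, v_y0 = 52.60 sin 66.5° = 48.24 m/s.
The projectile lands when y = 60.9 + (48.24) t − ½·9.81·t² = 0. Positive root: t = (48.24 + √(48.24² + 2·9.81·60.9)) / 9.81 = (48.24 + 59.34) / 9.81 = 10.97 s.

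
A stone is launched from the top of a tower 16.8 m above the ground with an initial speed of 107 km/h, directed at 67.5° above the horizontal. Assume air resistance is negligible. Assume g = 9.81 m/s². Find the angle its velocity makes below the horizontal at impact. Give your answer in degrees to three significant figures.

70.9°

Convert: 107 km/h = 107/3.6 = 29.72 m/s.
vₓ = 29.72 cos 67.5° = 11.37 m/s; v_y0 = 29.72 sin 67.5° = 27.46 m/s.
The projectile lands when y = 16.8 + (27.46) t − ½·9.81·t² = 0. Positive root: t = (27.46 + √(27.46² + 2·9.81·16.8)) / 9.81 = (27.46 + 32.92) / 9.81 = 6.155 s.
At impact: v_y = v_y0 − g t = −32.92 m/s; vₓ = 11.37 m/s.
Angle below horizontal: arctan(|v_y|/vₓ) = arctan(32.92/11.37) = 70.94°.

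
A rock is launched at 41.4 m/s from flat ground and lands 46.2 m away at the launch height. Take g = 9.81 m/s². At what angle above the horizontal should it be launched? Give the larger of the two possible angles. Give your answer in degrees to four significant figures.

R = v₀² sin 2θ / g gives sin 2θ = gR/v₀² = 9.81·46.2/41.4² = 0.2644.
2θ = 15.33° or 180° − 15.33° = 164.7°, so θ = 7.667° or 82.33°.
The larger angle is 82.33°.

82.33°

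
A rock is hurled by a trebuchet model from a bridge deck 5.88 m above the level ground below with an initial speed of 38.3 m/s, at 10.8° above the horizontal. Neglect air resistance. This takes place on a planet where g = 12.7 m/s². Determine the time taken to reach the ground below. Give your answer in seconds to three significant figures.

1.68 s

Resolve: vₓ = 38.30 cos 10.8° = 37.62 m/s and v_y0 = 38.30 sin 10.8° = 7.177 m/s.
With up positive and y = 0 at the ground: y(t) = 5.88 + (7.177) t − 6.350 t². Setting y = 0 and taking the positive root: t = [7.177 + √(7.177² + 2·12.7·5.88)] / 12.7 = (7.177 + 14.17) / 12.7 = 1.681 s.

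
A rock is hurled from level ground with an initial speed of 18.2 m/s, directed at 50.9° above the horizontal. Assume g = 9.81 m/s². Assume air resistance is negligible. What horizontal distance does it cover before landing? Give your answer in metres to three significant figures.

33.1 m

Horizontal component vₓ = 18.20 cos 50.9° = 11.48 m/s; vertical v_y0 = 18.20 sin 50.9° = 14.12 m/s.
Time aloft: T = 2 v_y0 / g = 2 × 14.12 / 9.81 = 2.880 s.
Horizontal distance R = vₓ T = 11.48 × 2.880 = 33.05 m.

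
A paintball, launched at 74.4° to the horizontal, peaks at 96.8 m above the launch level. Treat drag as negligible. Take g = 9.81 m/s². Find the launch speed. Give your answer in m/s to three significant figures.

45.2 m/s

At the peak v_y = 0, so v_y0 = √(2gH) = √(2 × 9.81 × 96.8) = 43.58 m/s.
v_y0 = v₀ sin θ ⇒ v₀ = 43.58 / sin 74.4° = 45.25 m/s.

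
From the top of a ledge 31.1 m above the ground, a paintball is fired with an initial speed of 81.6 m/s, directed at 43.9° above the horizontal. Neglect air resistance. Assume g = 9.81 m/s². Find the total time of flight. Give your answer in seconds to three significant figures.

12.1 s

Components: vₓ = 81.60 cos 43.9° = 58.80 m/s, v_y0 = 81.60 sin 43.9° = 56.58 m/s.
The projectile lands when y = 31.1 + (56.58) t − ½·9.81·t² = 0. Positive root: t = (56.58 + √(56.58² + 2·9.81·31.1)) / 9.81 = (56.58 + 61.74) / 9.81 = 12.06 s.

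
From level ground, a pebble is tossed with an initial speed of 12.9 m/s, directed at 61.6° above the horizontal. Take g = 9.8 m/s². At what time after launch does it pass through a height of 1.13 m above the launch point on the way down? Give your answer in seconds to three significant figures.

Components: vₓ = 12.90 cos 61.6° = 6.136 m/s, v_y0 = 12.90 sin 61.6° = 11.35 m/s.
Height y(t) = 11.35 t − 4.900 t² = 1.13 gives 4.900 t² − 11.35 t + 1.13 = 0.
t = [11.35 ± √(11.35² − 2·9.80·1.13)] / 9.80 = (11.35 ± 10.33) / 9.80, so t = 0.1043 s or t = 2.212 s.
The descending-branch root is 2.212 s.

2.21 s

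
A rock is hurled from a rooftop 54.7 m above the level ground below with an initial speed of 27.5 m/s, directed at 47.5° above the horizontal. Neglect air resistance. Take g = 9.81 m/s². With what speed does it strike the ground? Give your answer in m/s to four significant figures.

42.77 m/s

vₓ = 27.50 cos 47.5° = 18.58 m/s; v_y0 = 27.50 sin 47.5° = 20.28 m/s.
With up positive and y = 0 at the ground: y(t) = 54.7 + (20.28) t − 4.905 t². Setting y = 0 and taking the positive root: t = [20.28 + √(20.28² + 2·9.81·54.7)] / 9.81 = (20.28 + 38.53) / 9.81 = 5.994 s.
Vertical velocity at impact: v_y = v_y0 − g t = 20.28 − 9.81 × 5.994 = −38.53 m/s.
Speed: |v| = √(vₓ² + v_y²) = √(18.58² + 38.53²) = 42.77 m/s.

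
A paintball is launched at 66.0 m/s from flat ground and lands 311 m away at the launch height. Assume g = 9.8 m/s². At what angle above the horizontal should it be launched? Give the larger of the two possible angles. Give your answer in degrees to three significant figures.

From R = (v₀²/g) sin 2θ: sin 2θ = 9.80 × 311 / 4356.0 = 0.6997.
2θ = 44.40° or 180° − 44.40° = 135.6°, so θ = 22.20° or 67.80°.
The larger angle is 67.80°.

67.8°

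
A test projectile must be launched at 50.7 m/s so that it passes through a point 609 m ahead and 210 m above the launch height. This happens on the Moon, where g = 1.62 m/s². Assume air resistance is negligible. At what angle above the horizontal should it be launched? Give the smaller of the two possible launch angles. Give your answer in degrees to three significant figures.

31.3°

Trajectory: y = x tanθ − g x² (1 + tan²θ)/(2v₀²). With x = 609, y = 210, v₀ = 50.7, g = 1.62:
116.9 tan²θ − 609 tanθ + (326.9) = 0.
tanθ = [609 ± √(609² − 4 × 116.9 × (326.9))] / (2 × 116.9) = (609 ± 467.0) / 233.7, giving tanθ = 0.6076 or 4.603.
θ = 31.28° or 77.74°; the smaller is 31.28°.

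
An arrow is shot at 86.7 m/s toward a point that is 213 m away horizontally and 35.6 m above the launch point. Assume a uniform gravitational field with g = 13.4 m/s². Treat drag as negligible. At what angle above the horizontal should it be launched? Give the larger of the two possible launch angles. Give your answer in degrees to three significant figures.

Trajectory: y = x tanθ − g x² (1 + tan²θ)/(2v₀²). With x = 213, y = 35.6, v₀ = 86.7, g = 13.4:
40.44 tan²θ − 213 tanθ + (76.04) = 0.
tanθ = [213 ± √(213² − 4 × 40.44 × (76.04))] / (2 × 40.44) = (213 ± 181.9) / 80.88, giving tanθ = 0.3852 or 4.882.
θ = 21.06° or 78.42°; the larger is 78.42°.

78.4°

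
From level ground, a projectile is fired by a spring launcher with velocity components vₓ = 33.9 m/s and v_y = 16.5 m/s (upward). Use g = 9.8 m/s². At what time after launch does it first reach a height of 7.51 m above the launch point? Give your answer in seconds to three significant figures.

Require v_y0 t − ½ g t² = 7.51, i.e. 4.900 t² − 16.50 t + 7.51 = 0.
t = [16.50 ± √(16.50² − 2·9.80·7.51)] / 9.80 = (16.50 ± 11.18) / 9.80, so t = 0.5426 s or t = 2.825 s.
The first (ascending) time is 0.5426 s.

0.543 s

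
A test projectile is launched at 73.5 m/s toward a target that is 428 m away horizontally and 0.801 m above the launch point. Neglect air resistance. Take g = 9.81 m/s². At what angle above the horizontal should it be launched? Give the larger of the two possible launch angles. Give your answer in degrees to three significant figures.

Trajectory: y = x tanθ − g x² (1 + tan²θ)/(2v₀²). With x = 428, y = 0.801, v₀ = 73.5, g = 9.81:
166.3 tan²θ − 428 tanθ + (167.1) = 0.
tanθ = [428 ± √(428² − 4 × 166.3 × (167.1))] / (2 × 166.3) = (428 ± 268.3) / 332.6, giving tanθ = 0.4800 or 2.093.
θ = 25.64° or 64.47°; the larger is 64.47°.

64.5°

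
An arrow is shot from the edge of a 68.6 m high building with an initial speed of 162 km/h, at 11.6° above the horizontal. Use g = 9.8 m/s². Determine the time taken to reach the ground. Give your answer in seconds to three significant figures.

Convert: 162 km/h = 162/3.6 = 45.00 m/s.
vₓ = 45.00 cos 11.6° = 44.08 m/s; v_y0 = 45.00 sin 11.6° = 9.049 m/s.
Vertical motion (up positive, ground at y = 0): 4.900 t² − (9.049) t − 68.6 = 0, so t = (9.049 + √(9.049² + 2·9.80·68.6)) / 9.80 = (9.049 + 37.77) / 9.80 = 4.777 s.

4.78 s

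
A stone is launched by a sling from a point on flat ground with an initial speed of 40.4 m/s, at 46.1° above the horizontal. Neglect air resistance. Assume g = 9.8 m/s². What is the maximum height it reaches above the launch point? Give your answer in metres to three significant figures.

Horizontal component vₓ = 40.40 cos 46.1° = 28.01 m/s; vertical v_y0 = 40.40 sin 46.1° = 29.11 m/s.
At the apex v_y = 0, so H = v_y0²/(2g) = 29.11²/19.60 = 43.24 m.

43.2 m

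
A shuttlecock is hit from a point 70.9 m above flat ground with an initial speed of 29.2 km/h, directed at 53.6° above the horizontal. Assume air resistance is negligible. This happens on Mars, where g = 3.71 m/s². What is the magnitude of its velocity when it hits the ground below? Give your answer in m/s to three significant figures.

Convert: 29.2 km/h = 29.2/3.6 = 8.111 m/s.
Components: vₓ = 8.111 cos 53.6° = 4.813 m/s, v_y0 = 8.111 sin 53.6° = 6.529 m/s.
The projectile lands when y = 70.9 + (6.529) t − ½·3.71·t² = 0. Positive root: t = (6.529 + √(6.529² + 2·3.71·70.9)) / 3.71 = (6.529 + 23.85) / 3.71 = 8.188 s.
Vertical velocity at impact: v_y = v_y0 − g t = 6.529 − 3.71 × 8.188 = −23.85 m/s.
Speed: |v| = √(vₓ² + v_y²) = √(4.813² + 23.85²) = 24.33 m/s.

24.3 m/s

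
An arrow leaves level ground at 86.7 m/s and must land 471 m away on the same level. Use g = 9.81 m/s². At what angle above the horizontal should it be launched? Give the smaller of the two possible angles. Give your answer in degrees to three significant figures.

From R = (v₀²/g) sin 2θ: sin 2θ = 9.81 × 471 / 7516.9 = 0.6147.
2θ = 37.93° or 180° − 37.93° = 142.1°, so θ = 18.96° or 71.04°.
The smaller angle is 18.96°.

19.0°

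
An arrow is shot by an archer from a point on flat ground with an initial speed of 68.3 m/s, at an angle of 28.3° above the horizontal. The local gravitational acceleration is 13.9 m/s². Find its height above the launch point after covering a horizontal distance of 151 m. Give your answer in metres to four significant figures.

Resolve: vₓ = 68.30 cos 28.3° = 60.14 m/s and v_y0 = 68.30 sin 28.3° = 32.38 m/s.
Time to reach x = 151 m: t = x/vₓ = 151/60.14 = 2.511 s.
Height: y = v_y0 t − ½ g t² = 32.38 × 2.511 − 6.950 × 2.511² = 81.31 − 43.82 = 37.49 m.

37.49 m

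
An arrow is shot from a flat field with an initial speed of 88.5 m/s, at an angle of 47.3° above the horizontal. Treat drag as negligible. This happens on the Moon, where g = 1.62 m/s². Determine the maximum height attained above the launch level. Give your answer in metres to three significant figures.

1310 m

Horizontal component vₓ = 88.50 cos 47.3° = 60.02 m/s; vertical v_y0 = 88.50 sin 47.3° = 65.04 m/s.
Maximum height: H = v_y0² / (2g) = 65.04² / (2 × 1.62) = 1306 m.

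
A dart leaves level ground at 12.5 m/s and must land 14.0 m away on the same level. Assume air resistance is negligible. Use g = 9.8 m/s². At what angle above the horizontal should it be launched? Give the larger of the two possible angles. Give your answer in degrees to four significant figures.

59.29°

From R = (v₀²/g) sin 2θ: sin 2θ = 9.80 × 14.0 / 156.25 = 0.8781.
2θ = 61.41° or 180° − 61.41° = 118.6°, so θ = 30.71° or 59.29°.
The larger angle is 59.29°.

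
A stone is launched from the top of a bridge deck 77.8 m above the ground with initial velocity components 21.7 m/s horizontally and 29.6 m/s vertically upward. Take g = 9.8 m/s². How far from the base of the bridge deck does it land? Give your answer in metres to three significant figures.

174 m

With up positive and y = 0 at the ground: y(t) = 77.8 + (29.60) t − 4.900 t². Setting y = 0 and taking the positive root: t = [29.60 + √(29.60² + 2·9.80·77.8)] / 9.80 = (29.60 + 49.00) / 9.80 = 8.020 s.
Horizontal distance: R = vₓ t = 21.70 × 8.020 = 174.0 m.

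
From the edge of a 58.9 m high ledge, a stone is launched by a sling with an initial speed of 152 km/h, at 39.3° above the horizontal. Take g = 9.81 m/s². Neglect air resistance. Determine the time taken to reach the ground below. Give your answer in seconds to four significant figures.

7.135 s

Convert: 152 km/h = 152/3.6 = 42.22 m/s.
Components: vₓ = 42.22 cos 39.3° = 32.67 m/s, v_y0 = 42.22 sin 39.3° = 26.74 m/s.
Vertical motion (up positive, ground at y = 0): 4.905 t² − (26.74) t − 58.9 = 0, so t = (26.74 + √(26.74² + 2·9.81·58.9)) / 9.81 = (26.74 + 43.25) / 9.81 = 7.135 s.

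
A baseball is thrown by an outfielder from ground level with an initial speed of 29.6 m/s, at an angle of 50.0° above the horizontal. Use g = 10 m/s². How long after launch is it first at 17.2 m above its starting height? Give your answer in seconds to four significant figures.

0.9631 s

Horizontal component vₓ = 29.60 cos 50.0° = 19.03 m/s; vertical v_y0 = 29.60 sin 50.0° = 22.67 m/s.
Set y = v_y0 t − ½ g t² = 17.2: 5.000 t² − 22.67 t + 17.2 = 0.
t = [22.67 ± √(22.67² − 2·10.0·17.2)] / 10.0 = (22.67 ± 13.04) / 10.0, so t = 0.9631 s or t = 3.572 s.
The first (ascending) time is 0.9631 s.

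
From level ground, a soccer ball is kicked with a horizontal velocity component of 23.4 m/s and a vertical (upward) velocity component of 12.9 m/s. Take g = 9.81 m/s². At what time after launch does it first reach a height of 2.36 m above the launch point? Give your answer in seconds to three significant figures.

Height y(t) = 12.90 t − 4.905 t² = 2.36 gives 4.905 t² − 12.90 t + 2.36 = 0.
Quadratic formula: t = (12.90 ± √120.11) / 9.81 = (12.90 ± 10.96) / 9.81 → t = 0.1978 s or 2.432 s.
The first (ascending) time is 0.1978 s.

0.198 s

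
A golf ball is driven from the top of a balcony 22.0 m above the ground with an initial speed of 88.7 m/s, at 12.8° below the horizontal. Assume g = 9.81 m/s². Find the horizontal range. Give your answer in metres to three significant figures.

78.9 m

Resolve: vₓ = 88.70 cos 12.8° = 86.50 m/s and v_y0 = −19.65 m/s (downward).
With up positive and y = 0 at the ground: y(t) = 22.0 + (−19.65) t − 4.905 t². Setting y = 0 and taking the positive root: t = [−19.65 + √(19.65² + 2·9.81·22.0)] / 9.81 = (−19.65 + 28.60) / 9.81 = 0.9119 s.
Horizontal distance: R = vₓ t = 86.50 × 0.9119 = 78.88 m.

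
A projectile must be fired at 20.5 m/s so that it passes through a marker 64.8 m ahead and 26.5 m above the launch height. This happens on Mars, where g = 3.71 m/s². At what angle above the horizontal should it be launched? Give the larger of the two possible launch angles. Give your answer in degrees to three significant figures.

Trajectory: y = x tanθ − g x² (1 + tan²θ)/(2v₀²). With x = 64.8, y = 26.5, v₀ = 20.5, g = 3.71:
18.53 tan²θ − 64.8 tanθ + (45.03) = 0.
tanθ = [64.8 ± √(64.8² − 4 × 18.53 × (45.03))] / (2 × 18.53) = (64.8 ± 29.33) / 37.07, giving tanθ = 0.9569 or 2.539.
θ = 43.74° or 68.50°; the larger is 68.50°.

68.5°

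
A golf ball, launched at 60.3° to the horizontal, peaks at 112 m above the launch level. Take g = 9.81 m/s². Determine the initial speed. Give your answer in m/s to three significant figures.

54.0 m/s

At the peak v_y = 0, so v_y0 = √(2gH) = √(2 × 9.81 × 112) = 46.88 m/s.
v_y0 = v₀ sin θ ⇒ v₀ = 46.88 / sin 60.3° = 53.97 m/s.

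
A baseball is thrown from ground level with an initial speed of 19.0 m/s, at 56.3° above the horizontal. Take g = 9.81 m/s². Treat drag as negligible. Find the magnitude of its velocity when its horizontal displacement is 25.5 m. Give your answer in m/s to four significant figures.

13.19 m/s

vₓ = 19.00 cos 56.3° = 10.54 m/s; v_y0 = 19.00 sin 56.3° = 15.81 m/s.
x = vₓ t ⇒ t = 25.5/10.54 = 2.419 s.
Vertical velocity there: v_y = v_y0 − g t = 15.81 − 9.81 × 2.419 = −7.922 m/s.
Speed: √(vₓ² + v_y²) = √(10.54² + 7.922²) = 13.19 m/s.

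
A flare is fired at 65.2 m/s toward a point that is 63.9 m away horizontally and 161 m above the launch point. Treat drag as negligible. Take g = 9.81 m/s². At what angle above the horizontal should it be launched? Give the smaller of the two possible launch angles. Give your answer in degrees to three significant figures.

Trajectory: y = x tanθ − g x² (1 + tan²θ)/(2v₀²). With x = 63.9, y = 161, v₀ = 65.2, g = 9.81:
4.711 tan²θ − 63.9 tanθ + (165.7) = 0.
tanθ = [63.9 ± √(63.9² − 4 × 4.711 × (165.7))] / (2 × 4.711) = (63.9 ± 30.99) / 9.423, giving tanθ = 3.493 or 10.07.
θ = 74.02° or 84.33°; the smaller is 74.02°.

74.0°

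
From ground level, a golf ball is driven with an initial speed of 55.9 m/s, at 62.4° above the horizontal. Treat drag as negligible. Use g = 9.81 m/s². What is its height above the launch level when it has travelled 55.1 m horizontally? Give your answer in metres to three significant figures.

83.2 m

Horizontal component vₓ = 55.90 cos 62.4° = 25.90 m/s; vertical v_y0 = 55.90 sin 62.4° = 49.54 m/s.
Time to reach x = 55.1 m: t = x/vₓ = 55.1/25.90 = 2.128 s.
Height: y = v_y0 t − ½ g t² = 49.54 × 2.128 − 4.905 × 2.128² = 105.4 − 22.20 = 83.19 m.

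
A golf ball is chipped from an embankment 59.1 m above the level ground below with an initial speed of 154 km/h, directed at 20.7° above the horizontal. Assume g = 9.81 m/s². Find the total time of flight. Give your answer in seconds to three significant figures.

Convert: 154 km/h = 154/3.6 = 42.78 m/s.
vₓ = 42.78 cos 20.7° = 40.02 m/s; v_y0 = 42.78 sin 20.7° = 15.12 m/s.
Vertical motion (up positive, ground at y = 0): 4.905 t² − (15.12) t − 59.1 = 0, so t = (15.12 + √(15.12² + 2·9.81·59.1)) / 9.81 = (15.12 + 37.26) / 9.81 = 5.339 s.

5.34 s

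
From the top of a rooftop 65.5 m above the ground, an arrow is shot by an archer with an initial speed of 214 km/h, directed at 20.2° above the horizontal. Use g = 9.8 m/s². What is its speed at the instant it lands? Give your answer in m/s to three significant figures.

Convert: 214 km/h = 214/3.6 = 59.44 m/s.
vₓ = 59.44 cos 20.2° = 55.79 m/s; v_y0 = 59.44 sin 20.2° = 20.53 m/s.
Vertical motion (up positive, ground at y = 0): 4.900 t² − (20.53) t − 65.5 = 0, so t = (20.53 + √(20.53² + 2·9.80·65.5)) / 9.80 = (20.53 + 41.29) / 9.80 = 6.308 s.
Vertical velocity at impact: v_y = v_y0 − g t = 20.53 − 9.80 × 6.308 = −41.29 m/s.
Speed: |v| = √(vₓ² + v_y²) = √(55.79² + 41.29²) = 69.41 m/s.

69.4 m/s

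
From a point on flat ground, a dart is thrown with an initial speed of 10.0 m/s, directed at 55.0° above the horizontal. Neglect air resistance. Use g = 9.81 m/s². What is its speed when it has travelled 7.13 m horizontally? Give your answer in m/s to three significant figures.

6.99 m/s

Horizontal component vₓ = 10.00 cos 55.0° = 5.736 m/s; vertical v_y0 = 10.00 sin 55.0° = 8.192 m/s.
At x = 7.13 m, t = x/vₓ = 7.13/5.736 = 1.243 s.
Vertical velocity there: v_y = v_y0 − g t = 8.192 − 9.81 × 1.243 = −4.003 m/s.
Speed: √(vₓ² + v_y²) = √(5.736² + 4.003²) = 6.995 m/s.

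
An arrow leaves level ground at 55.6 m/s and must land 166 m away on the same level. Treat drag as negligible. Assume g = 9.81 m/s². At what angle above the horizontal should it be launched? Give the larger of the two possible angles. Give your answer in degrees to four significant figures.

Level-ground range R = v₀² sin(2θ)/g ⇒ sin(2θ) = gR/v₀² = 9.81 × 166 / 55.6² = 0.5268.
2θ = 31.79° or 180° − 31.79° = 148.2°, so θ = 15.89° or 74.11°.
The larger angle is 74.11°.

74.11°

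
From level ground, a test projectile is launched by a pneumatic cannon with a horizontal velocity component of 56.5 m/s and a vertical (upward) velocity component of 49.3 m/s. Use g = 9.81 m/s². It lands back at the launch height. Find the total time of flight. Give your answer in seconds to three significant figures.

10.1 s

It returns to y = 0 when t = 2 v_y0 / g = 2(49.30)/9.81 = 10.05 s.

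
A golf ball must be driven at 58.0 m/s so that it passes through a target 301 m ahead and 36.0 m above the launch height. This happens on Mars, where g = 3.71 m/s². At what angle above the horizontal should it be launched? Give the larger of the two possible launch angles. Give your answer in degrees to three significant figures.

80.1°

Trajectory: y = x tanθ − g x² (1 + tan²θ)/(2v₀²). With x = 301, y = 36.0, v₀ = 58.0, g = 3.71:
49.96 tan²θ − 301 tanθ + (85.96) = 0.
tanθ = [301 ± √(301² − 4 × 49.96 × (85.96))] / (2 × 49.96) = (301 ± 271.0) / 99.92, giving tanθ = 0.3006 or 5.724.
θ = 16.73° or 80.09°; the larger is 80.09°.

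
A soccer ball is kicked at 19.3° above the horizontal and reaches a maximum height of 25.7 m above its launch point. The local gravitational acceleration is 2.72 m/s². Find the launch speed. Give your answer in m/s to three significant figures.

35.8 m/s

At the peak v_y = 0, so v_y0 = √(2gH) = √(2 × 2.72 × 25.7) = 11.82 m/s.
v_y0 = v₀ sin θ ⇒ v₀ = 11.82 / sin 19.3° = 35.77 m/s.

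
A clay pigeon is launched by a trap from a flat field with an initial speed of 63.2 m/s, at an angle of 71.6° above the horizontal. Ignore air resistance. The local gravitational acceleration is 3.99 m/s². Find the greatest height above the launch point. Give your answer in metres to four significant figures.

Components: vₓ = 63.20 cos 71.6° = 19.95 m/s, v_y0 = 63.20 sin 71.6° = 59.97 m/s.
Maximum height: H = v_y0² / (2g) = 59.97² / (2 × 3.99) = 450.7 m.

450.7 m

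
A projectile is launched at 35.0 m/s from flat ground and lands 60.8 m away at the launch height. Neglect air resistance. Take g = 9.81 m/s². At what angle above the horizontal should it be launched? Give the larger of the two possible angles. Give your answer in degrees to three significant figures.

From R = (v₀²/g) sin 2θ: sin 2θ = 9.81 × 60.8 / 1225.0 = 0.4869.
2θ = 29.14° or 180° − 29.14° = 150.9°, so θ = 14.57° or 75.43°.
The larger angle is 75.43°.

75.4°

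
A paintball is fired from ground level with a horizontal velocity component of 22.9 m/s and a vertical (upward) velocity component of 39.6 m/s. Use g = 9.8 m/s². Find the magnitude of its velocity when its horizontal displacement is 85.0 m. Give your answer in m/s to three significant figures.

x = vₓ t ⇒ t = 85.0/22.90 = 3.712 s.
Vertical velocity there: v_y = v_y0 − g t = 39.60 − 9.80 × 3.712 = 3.224 m/s.
Speed: √(vₓ² + v_y²) = √(22.90² + 3.224²) = 23.13 m/s.

23.1 m/s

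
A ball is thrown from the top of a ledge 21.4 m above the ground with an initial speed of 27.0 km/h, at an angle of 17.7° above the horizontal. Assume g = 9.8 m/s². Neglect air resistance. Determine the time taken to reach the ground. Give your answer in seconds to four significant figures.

Convert: 27.0 km/h = 27.0/3.6 = 7.500 m/s.
vₓ = 7.500 cos 17.7° = 7.145 m/s; v_y0 = 7.500 sin 17.7° = 2.280 m/s.
With up positive and y = 0 at the ground: y(t) = 21.4 + (2.280) t − 4.900 t². Setting y = 0 and taking the positive root: t = [2.280 + √(2.280² + 2·9.80·21.4)] / 9.80 = (2.280 + 20.61) / 9.80 = 2.335 s.

2.335 s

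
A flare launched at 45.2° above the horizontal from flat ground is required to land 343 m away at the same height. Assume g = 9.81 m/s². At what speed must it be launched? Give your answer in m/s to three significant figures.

From R = (v₀² / g) sin 2θ: v₀ = √(gR / sin 2θ).
v₀ = √(9.81 × 343 / sin 90.40°) = √(3365 / 1.0000) = √3364.9 = 58.01 m/s.

58.0 m/s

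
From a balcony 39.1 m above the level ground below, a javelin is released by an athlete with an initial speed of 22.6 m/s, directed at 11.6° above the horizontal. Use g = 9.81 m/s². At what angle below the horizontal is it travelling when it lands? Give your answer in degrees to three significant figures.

Horizontal component vₓ = 22.60 cos 11.6° = 22.14 m/s; vertical v_y0 = 22.60 sin 11.6° = 4.544 m/s.
The projectile lands when y = 39.1 + (4.544) t − ½·9.81·t² = 0. Positive root: t = (4.544 + √(4.544² + 2·9.81·39.1)) / 9.81 = (4.544 + 28.07) / 9.81 = 3.324 s.
At impact: v_y = v_y0 − g t = −28.07 m/s; vₓ = 22.14 m/s.
Angle below horizontal: arctan(|v_y|/vₓ) = arctan(28.07/22.14) = 51.74°.

51.7°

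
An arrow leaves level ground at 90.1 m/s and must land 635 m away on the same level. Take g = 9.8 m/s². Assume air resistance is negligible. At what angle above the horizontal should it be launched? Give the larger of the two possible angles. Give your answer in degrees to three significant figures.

65.0°

Level-ground range R = v₀² sin(2θ)/g ⇒ sin(2θ) = gR/v₀² = 9.80 × 635 / 90.1² = 0.7666.
2θ = 50.05° or 180° − 50.05° = 130.0°, so θ = 25.02° or 64.98°.
The larger angle is 64.98°.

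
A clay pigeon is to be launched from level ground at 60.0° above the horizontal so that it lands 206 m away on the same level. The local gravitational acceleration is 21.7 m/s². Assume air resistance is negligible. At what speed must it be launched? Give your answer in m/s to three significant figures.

From R = (v₀² / g) sin 2θ: v₀ = √(gR / sin 2θ).
v₀ = √(21.7 × 206 / sin 120.0°) = √(4470 / 0.8660) = √5161.7 = 71.85 m/s.

71.8 m/s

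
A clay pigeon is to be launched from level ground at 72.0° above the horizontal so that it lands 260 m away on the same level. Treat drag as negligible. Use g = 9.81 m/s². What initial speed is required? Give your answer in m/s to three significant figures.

65.9 m/s

From R = (v₀² / g) sin 2θ: v₀ = √(gR / sin 2θ).
v₀ = √(9.81 × 260 / sin 144.0°) = √(2551 / 0.5878) = √4339.3 = 65.87 m/s.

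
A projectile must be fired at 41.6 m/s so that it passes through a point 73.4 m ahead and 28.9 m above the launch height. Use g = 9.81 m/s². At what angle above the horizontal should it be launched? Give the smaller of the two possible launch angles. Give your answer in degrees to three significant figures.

35.2°

Trajectory: y = x tanθ − g x² (1 + tan²θ)/(2v₀²). With x = 73.4, y = 28.9, v₀ = 41.6, g = 9.81:
15.27 tan²θ − 73.4 tanθ + (44.17) = 0.
tanθ = [73.4 ± √(73.4² − 4 × 15.27 × (44.17))] / (2 × 15.27) = (73.4 ± 51.86) / 30.54, giving tanθ = 0.7052 or 4.102.
θ = 35.19° or 76.30°; the smaller is 35.19°.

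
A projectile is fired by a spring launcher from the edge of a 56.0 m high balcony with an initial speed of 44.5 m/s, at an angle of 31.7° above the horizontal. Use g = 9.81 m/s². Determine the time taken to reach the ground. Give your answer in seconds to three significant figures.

Components: vₓ = 44.50 cos 31.7° = 37.86 m/s, v_y0 = 44.50 sin 31.7° = 23.38 m/s.
With up positive and y = 0 at the ground: y(t) = 56.0 + (23.38) t − 4.905 t². Setting y = 0 and taking the positive root: t = [23.38 + √(23.38² + 2·9.81·56.0)] / 9.81 = (23.38 + 40.56) / 9.81 = 6.519 s.

6.52 s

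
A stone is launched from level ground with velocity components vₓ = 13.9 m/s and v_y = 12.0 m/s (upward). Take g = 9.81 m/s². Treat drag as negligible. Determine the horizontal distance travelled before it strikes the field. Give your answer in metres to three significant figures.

34.0 m

Flight time T = 2 v_y0 / g = 2.446 s.
Horizontal distance R = vₓ T = 13.90 × 2.446 = 34.01 m.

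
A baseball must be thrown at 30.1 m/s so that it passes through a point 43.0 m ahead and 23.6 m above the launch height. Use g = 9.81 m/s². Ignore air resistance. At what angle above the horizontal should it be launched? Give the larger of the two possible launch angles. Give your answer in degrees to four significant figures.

Trajectory: y = x tanθ − g x² (1 + tan²θ)/(2v₀²). With x = 43.0, y = 23.6, v₀ = 30.1, g = 9.81:
10.01 tan²θ − 43.0 tanθ + (33.61) = 0.
tanθ = [43.0 ± √(43.0² − 4 × 10.01 × (33.61))] / (2 × 10.01) = (43.0 ± 22.43) / 20.02, giving tanθ = 1.027 or 3.268.
θ = 45.77° or 72.99°; the larger is 72.99°.

72.99°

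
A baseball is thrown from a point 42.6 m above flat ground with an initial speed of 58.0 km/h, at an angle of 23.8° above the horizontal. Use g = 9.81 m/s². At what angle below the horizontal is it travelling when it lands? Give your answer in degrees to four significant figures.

Convert: 58.0 km/h = 58.0/3.6 = 16.11 m/s.
vₓ = 16.11 cos 23.8° = 14.74 m/s; v_y0 = 16.11 sin 23.8° = 6.502 m/s.
With up positive and y = 0 at the ground: y(t) = 42.6 + (6.502) t − 4.905 t². Setting y = 0 and taking the positive root: t = [6.502 + √(6.502² + 2·9.81·42.6)] / 9.81 = (6.502 + 29.63) / 9.81 = 3.683 s.
At impact: v_y = v_y0 − g t = −29.63 m/s; vₓ = 14.74 m/s.
Angle below horizontal: arctan(|v_y|/vₓ) = arctan(29.63/14.74) = 63.55°.

63.55°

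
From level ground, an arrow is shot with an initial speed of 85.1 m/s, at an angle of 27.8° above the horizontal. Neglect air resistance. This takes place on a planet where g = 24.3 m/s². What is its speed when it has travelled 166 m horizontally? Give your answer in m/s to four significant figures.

Horizontal component vₓ = 85.10 cos 27.8° = 75.28 m/s; vertical v_y0 = 85.10 sin 27.8° = 39.69 m/s.
At x = 166 m, t = x/vₓ = 166/75.28 = 2.205 s.
Vertical velocity there: v_y = v_y0 − g t = 39.69 − 24.3 × 2.205 = −13.90 m/s.
Speed: √(vₓ² + v_y²) = √(75.28² + 13.90²) = 76.55 m/s.

76.55 m/s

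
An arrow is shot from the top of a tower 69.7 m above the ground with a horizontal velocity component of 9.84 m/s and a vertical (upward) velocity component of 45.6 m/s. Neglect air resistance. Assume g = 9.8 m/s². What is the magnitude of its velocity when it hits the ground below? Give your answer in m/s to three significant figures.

The projectile lands when y = 69.7 + (45.60) t − ½·9.80·t² = 0. Positive root: t = (45.60 + √(45.60² + 2·9.80·69.7)) / 9.80 = (45.60 + 58.70) / 9.80 = 10.64 s.
Vertical velocity at impact: v_y = v_y0 − g t = 45.60 − 9.80 × 10.64 = −58.70 m/s.
Speed: |v| = √(vₓ² + v_y²) = √(9.840² + 58.70²) = 59.52 m/s.

59.5 m/s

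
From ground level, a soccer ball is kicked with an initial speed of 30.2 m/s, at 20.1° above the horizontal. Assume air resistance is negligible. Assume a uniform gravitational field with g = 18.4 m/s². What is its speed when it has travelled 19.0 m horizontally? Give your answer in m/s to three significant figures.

28.4 m/s

Components: vₓ = 30.20 cos 20.1° = 28.36 m/s, v_y0 = 30.20 sin 20.1° = 10.38 m/s.
Time to reach x = 19.0 m: t = x/vₓ = 19.0/28.36 = 0.6699 s.
Vertical velocity there: v_y = v_y0 − g t = 10.38 − 18.4 × 0.6699 = −1.948 m/s.
Speed: √(vₓ² + v_y²) = √(28.36² + 1.948²) = 28.43 m/s.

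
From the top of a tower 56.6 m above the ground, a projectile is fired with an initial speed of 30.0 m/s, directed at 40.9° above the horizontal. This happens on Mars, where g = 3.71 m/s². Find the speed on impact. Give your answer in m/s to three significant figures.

Resolve: vₓ = 30.00 cos 40.9° = 22.68 m/s and v_y0 = 30.00 sin 40.9° = 19.64 m/s.
With up positive and y = 0 at the ground: y(t) = 56.6 + (19.64) t − 1.855 t². Setting y = 0 and taking the positive root: t = [19.64 + √(19.64² + 2·3.71·56.6)] / 3.71 = (19.64 + 28.39) / 3.71 = 12.95 s.
Vertical velocity at impact: v_y = v_y0 − g t = 19.64 − 3.71 × 12.95 = −28.39 m/s.
Speed: |v| = √(vₓ² + v_y²) = √(22.68² + 28.39²) = 36.33 m/s.

36.3 m/s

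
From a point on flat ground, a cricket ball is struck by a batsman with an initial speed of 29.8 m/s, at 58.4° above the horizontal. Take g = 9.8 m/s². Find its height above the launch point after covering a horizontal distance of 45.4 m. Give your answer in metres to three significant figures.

vₓ = 29.80 cos 58.4° = 15.61 m/s; v_y0 = 29.80 sin 58.4° = 25.38 m/s.
At x = 45.4 m, t = x/vₓ = 45.4/15.61 = 2.908 s.
Height: y = v_y0 t − ½ g t² = 25.38 × 2.908 − 4.900 × 2.908² = 73.80 − 41.42 = 32.37 m.

32.4 m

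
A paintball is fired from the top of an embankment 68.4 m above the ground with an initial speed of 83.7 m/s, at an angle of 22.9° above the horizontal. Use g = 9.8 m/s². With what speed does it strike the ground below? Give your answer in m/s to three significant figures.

91.4 m/s

vₓ = 83.70 cos 22.9° = 77.10 m/s; v_y0 = 83.70 sin 22.9° = 32.57 m/s.
The projectile lands when y = 68.4 + (32.57) t − ½·9.80·t² = 0. Positive root: t = (32.57 + √(32.57² + 2·9.80·68.4)) / 9.80 = (32.57 + 49.00) / 9.80 = 8.324 s.
Vertical velocity at impact: v_y = v_y0 − g t = 32.57 − 9.80 × 8.324 = −49.00 m/s.
Speed: |v| = √(vₓ² + v_y²) = √(77.10² + 49.00²) = 91.36 m/s.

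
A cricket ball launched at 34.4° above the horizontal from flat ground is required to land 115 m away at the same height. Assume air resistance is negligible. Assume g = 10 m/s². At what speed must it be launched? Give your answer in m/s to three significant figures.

From R = (v₀² / g) sin 2θ: v₀ = √(gR / sin 2θ).
v₀ = √(10.0 × 115 / sin 68.80°) = √(1150 / 0.9323) = √1233.5 = 35.12 m/s.

35.1 m/s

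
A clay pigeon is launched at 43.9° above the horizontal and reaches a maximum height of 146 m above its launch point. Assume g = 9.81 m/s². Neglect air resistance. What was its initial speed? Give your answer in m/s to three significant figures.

77.2 m/s

At the peak v_y = 0, so v_y0 = √(2gH) = √(2 × 9.81 × 146) = 53.52 m/s.
v_y0 = v₀ sin θ ⇒ v₀ = 53.52 / sin 43.9° = 77.19 m/s.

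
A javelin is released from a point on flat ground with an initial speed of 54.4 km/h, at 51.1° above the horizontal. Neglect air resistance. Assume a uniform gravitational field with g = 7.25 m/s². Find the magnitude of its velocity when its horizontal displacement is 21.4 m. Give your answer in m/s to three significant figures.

10.5 m/s

Convert: 54.4 km/h = 54.4/3.6 = 15.11 m/s.
Resolve: vₓ = 15.11 cos 51.1° = 9.489 m/s and v_y0 = 15.11 sin 51.1° = 11.76 m/s.
Time to reach x = 21.4 m: t = x/vₓ = 21.4/9.489 = 2.255 s.
Vertical velocity there: v_y = v_y0 − g t = 11.76 − 7.25 × 2.255 = −4.590 m/s.
Speed: √(vₓ² + v_y²) = √(9.489² + 4.590²) = 10.54 m/s.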